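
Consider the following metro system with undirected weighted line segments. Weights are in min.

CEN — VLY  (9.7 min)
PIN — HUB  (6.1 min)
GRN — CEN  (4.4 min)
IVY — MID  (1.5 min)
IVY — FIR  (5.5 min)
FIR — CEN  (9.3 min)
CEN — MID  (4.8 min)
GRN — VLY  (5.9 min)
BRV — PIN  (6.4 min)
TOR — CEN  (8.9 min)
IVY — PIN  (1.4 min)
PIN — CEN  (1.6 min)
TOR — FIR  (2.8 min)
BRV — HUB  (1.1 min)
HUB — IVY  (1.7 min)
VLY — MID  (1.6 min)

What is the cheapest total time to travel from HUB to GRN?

Running Dijkstra from HUB:
HUB: 0
BRV: 1.1  (via HUB)
IVY: 1.7  (via HUB)
PIN: 3.1  (via IVY)
MID: 3.2  (via IVY)
CEN: 4.7  (via PIN)
VLY: 4.8  (via MID)
FIR: 7.2  (via IVY)
GRN: 9.1  (via CEN)
Shortest route: HUB → IVY → PIN → CEN → GRN = 9.1 min.

9.1 min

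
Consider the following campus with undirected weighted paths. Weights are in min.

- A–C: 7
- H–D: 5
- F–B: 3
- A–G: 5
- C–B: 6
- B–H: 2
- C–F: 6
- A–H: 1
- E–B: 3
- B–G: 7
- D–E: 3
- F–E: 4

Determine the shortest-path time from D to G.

11 min

Running Dijkstra from D:
D: 0
E: 3  (via D)
H: 5  (via D)
A: 6  (via H)
B: 6  (via E)
F: 7  (via E)
G: 11  (via A)
Shortest route: D–H–A–G = 11 min.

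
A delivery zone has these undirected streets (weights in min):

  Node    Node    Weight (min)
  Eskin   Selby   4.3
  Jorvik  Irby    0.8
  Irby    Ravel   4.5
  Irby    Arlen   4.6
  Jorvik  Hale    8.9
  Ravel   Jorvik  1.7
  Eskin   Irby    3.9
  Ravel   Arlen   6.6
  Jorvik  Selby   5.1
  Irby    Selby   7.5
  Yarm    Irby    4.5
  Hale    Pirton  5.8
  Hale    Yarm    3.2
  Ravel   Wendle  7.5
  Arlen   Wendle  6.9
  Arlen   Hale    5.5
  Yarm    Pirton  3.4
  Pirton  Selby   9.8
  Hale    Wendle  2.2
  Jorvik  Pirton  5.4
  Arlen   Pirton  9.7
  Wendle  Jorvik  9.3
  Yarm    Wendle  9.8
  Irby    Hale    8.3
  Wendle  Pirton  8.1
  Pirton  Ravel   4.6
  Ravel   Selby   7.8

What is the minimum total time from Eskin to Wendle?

13.8 min

Shortest distances from Eskin:
Eskin: 0
Irby: 3.9  (via Eskin)
Selby: 4.3  (via Eskin)
Jorvik: 4.7  (via Irby)
Ravel: 6.4  (via Jorvik)
Yarm: 8.4  (via Irby)
Arlen: 8.5  (via Irby)
Pirton: 10.1  (via Jorvik)
Hale: 11.6  (via Yarm)
Wendle: 13.8  (via Hale)
Shortest route: Eskin → Irby → Yarm → Hale → Wendle = 13.8 min.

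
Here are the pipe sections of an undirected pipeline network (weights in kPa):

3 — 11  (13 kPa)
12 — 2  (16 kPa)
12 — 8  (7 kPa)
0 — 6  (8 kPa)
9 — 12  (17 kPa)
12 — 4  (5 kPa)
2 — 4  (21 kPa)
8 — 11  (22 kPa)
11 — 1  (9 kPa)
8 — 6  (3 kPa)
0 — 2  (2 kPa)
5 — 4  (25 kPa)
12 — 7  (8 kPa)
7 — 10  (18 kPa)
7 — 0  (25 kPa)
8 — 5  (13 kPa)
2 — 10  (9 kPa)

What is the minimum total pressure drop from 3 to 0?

46 kPa

Enumerating some paths:
3 - 11 - 8 - 12 - 7 - 0: 13+22+7+8+25 = 75
3 - 11 - 8 - 12 - 2 - 0: 13+22+7+16+2 = 60
3 - 11 - 8 - 6 - 0: 13+22+3+8 = 46
3 - 11 - 8 - 12 - 4 - 2 - 0: 13+22+7+5+21+2 = 70
Cheapest is 3 - 11 - 8 - 6 - 0 at 46 kPa.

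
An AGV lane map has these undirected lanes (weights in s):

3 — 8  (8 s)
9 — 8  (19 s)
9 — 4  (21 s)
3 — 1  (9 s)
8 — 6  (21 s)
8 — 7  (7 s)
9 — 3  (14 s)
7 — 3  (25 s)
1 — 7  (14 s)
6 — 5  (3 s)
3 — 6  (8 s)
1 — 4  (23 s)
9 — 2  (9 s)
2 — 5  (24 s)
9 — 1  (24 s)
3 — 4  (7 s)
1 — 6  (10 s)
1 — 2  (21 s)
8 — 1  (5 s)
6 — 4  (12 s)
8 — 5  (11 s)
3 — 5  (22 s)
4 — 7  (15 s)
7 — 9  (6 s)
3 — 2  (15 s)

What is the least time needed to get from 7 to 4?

15 s

Compare a few routes:
7–9–4: 6+21 = 27
7–8–3–4: 7+8+7 = 22
7–4: 15 = 15
The minimum is 15 s via 7–4.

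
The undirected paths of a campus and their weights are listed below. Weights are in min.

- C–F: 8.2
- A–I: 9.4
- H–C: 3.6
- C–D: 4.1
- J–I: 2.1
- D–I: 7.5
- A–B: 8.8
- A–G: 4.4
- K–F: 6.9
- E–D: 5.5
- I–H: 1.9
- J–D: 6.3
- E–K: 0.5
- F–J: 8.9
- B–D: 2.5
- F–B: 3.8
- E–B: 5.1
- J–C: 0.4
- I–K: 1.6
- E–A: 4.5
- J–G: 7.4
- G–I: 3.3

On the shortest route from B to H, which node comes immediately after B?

Enumerating some paths:
B - E - K - I - H: 5.1+0.5+1.6+1.9 = 9.1
B - D - C - J - I - H: 2.5+4.1+0.4+2.1+1.9 = 11
B - D - C - H: 2.5+4.1+3.6 = 10.2
The minimum is 9.1 min via B - E - K - I - H.
So from B the first move is to E.

E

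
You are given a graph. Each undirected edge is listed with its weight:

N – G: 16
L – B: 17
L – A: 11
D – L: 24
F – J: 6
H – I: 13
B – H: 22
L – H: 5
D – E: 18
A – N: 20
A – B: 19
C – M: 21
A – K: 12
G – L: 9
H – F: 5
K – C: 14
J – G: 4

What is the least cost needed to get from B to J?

30

Shortest distances from B:
B: 0
L: 17  (via B)
A: 19  (via B)
H: 22  (via B)
G: 26  (via L)
F: 27  (via H)
J: 30  (via G)
Shortest route: B → L → G → J = 30.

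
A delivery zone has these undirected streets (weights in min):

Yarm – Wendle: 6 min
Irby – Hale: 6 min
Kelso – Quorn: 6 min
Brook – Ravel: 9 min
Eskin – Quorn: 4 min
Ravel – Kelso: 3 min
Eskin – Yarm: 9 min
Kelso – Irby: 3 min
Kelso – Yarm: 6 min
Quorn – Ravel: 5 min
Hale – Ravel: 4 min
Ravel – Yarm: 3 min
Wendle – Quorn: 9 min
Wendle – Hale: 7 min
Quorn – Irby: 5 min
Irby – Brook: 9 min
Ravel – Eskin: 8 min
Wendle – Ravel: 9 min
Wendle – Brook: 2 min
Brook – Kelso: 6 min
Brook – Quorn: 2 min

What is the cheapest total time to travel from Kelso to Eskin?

Running Dijkstra from Kelso:
Kelso: 0
Ravel: 3  (via Kelso)
Irby: 3  (via Kelso)
Brook: 6  (via Kelso)
Quorn: 6  (via Kelso)
Yarm: 6  (via Kelso)
Hale: 7  (via Ravel)
Wendle: 8  (via Brook)
Eskin: 10  (via Quorn)
Shortest route: Kelso → Quorn → Eskin = 10 min.

10 min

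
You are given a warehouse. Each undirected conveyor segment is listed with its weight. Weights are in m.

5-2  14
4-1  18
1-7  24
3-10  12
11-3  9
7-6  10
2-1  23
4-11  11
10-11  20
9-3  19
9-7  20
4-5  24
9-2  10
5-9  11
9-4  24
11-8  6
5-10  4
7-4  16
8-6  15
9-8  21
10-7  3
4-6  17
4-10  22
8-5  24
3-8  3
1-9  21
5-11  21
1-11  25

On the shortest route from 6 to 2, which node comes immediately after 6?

Candidate routes:
6–7–10–5–2: 10+3+4+14 = 31
6–7–9–2: 10+20+10 = 40
6–7–10–5–9–2: 10+3+4+11+10 = 38
The minimum is 31 m via 6–7–10–5–2.
So from 6 the first move is to 7.

7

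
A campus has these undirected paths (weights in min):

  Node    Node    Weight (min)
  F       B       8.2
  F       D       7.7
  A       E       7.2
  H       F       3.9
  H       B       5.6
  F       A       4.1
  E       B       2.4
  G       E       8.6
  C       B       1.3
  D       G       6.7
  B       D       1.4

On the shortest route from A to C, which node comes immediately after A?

E

Candidate routes:
A - F - D - B - C: 4.1+7.7+1.4+1.3 = 14.5
A - F - B - C: 4.1+8.2+1.3 = 13.6
A - E - B - C: 7.2+2.4+1.3 = 10.9
Cheapest is A - E - B - C at 10.9 min.
So from A the first move is to E.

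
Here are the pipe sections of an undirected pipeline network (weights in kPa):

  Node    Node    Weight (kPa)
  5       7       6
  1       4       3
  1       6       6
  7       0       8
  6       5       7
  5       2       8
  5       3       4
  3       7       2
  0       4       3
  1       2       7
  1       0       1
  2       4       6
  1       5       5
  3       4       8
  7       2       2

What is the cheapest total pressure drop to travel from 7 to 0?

8 kPa

Settle nodes by increasing distance from 7:
7: 0
2: 2  (via 7)
3: 2  (via 7)
5: 6  (via 7)
0: 8  (via 7)
Shortest route: 7–0 = 8 kPa.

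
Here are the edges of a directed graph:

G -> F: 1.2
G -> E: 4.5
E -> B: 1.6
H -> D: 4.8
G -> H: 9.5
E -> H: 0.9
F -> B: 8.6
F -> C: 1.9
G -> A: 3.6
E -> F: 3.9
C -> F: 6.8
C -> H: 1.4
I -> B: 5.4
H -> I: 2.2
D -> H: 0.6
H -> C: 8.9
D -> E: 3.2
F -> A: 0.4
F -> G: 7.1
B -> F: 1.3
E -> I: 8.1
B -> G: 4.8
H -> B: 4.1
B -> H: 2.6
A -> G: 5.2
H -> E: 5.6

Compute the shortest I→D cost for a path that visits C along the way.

14.8

Shortest I→C: I → B → F → C = 8.6
Shortest C→D: C → H → D = 6.2
Total via C: 8.6 + 6.2 = 14.8.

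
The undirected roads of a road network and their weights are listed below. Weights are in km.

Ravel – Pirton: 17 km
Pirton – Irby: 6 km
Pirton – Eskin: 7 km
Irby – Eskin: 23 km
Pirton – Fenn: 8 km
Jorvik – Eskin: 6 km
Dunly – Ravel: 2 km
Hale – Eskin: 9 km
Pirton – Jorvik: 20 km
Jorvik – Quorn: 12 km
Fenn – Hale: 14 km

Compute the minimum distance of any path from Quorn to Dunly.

44 km

Running Dijkstra from Quorn:
Quorn: 0
Jorvik: 12  (via Quorn)
Eskin: 18  (via Jorvik)
Pirton: 25  (via Eskin)
Hale: 27  (via Eskin)
Irby: 31  (via Pirton)
Fenn: 33  (via Pirton)
Ravel: 42  (via Pirton)
Dunly: 44  (via Ravel)
Shortest route: Quorn–Jorvik–Eskin–Pirton–Ravel–Dunly = 44 km.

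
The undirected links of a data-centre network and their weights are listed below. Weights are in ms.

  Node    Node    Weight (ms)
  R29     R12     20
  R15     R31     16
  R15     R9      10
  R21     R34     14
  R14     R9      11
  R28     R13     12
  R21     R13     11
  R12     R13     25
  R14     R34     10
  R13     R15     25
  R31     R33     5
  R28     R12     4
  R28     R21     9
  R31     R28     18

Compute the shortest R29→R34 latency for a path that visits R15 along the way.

Shortest R29→R15: R29 → R12 → R28 → R31 → R15 = 58
Shortest R15→R34: R15 → R9 → R14 → R34 = 31
Total via R15: 58 + 31 = 89 ms.

89 ms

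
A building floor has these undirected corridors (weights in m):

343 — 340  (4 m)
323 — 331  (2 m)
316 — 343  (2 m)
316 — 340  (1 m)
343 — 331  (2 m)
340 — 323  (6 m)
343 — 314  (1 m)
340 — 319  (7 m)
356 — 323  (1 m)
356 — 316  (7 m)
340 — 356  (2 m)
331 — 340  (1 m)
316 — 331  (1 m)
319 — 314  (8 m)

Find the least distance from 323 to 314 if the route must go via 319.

18 m

Shortest 323→319: 323 → 356 → 340 → 319 = 10
Best 319 to 314: 319 → 314 costing 8
Total via 319: 10 + 8 = 18 m.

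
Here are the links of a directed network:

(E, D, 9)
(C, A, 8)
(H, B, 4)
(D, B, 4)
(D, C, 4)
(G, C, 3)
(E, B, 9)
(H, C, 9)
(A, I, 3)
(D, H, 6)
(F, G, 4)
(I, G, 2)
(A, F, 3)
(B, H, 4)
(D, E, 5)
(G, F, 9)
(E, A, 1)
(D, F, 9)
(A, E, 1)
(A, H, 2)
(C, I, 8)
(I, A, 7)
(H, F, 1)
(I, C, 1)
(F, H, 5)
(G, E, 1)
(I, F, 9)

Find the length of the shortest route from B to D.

Settle nodes by increasing distance from B:
B: 0
H: 4  (via B)
F: 5  (via H)
G: 9  (via F)
E: 10  (via G)
A: 11  (via E)
C: 12  (via G)
I: 14  (via A)
D: 19  (via E)
Shortest route: B–H–F–G–E–D = 19.

19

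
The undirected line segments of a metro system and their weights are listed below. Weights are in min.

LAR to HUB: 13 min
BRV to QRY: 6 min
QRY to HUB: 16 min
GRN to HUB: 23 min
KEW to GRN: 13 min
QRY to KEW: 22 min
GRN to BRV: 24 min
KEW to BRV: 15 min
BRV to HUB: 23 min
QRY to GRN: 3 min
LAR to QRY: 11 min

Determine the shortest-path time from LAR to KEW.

Enumerating some paths:
LAR → QRY → KEW: 11+22 = 33
LAR → QRY → BRV → KEW: 11+6+15 = 32
LAR → QRY → GRN → KEW: 11+3+13 = 27
The minimum is 27 min via LAR → QRY → GRN → KEW.

27 min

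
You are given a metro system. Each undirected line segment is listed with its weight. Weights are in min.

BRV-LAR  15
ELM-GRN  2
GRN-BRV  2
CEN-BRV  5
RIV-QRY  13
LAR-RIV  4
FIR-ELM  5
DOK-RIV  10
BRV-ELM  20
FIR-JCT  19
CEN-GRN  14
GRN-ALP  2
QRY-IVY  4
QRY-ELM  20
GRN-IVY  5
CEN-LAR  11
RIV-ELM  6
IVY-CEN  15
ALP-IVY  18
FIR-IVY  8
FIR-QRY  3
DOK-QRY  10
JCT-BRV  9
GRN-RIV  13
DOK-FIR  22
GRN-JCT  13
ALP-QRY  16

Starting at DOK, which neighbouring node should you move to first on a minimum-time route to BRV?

RIV

Compare a few routes:
DOK - RIV - ELM - GRN - BRV: 10+6+2+2 = 20
DOK - QRY - FIR - ELM - GRN - BRV: 10+3+5+2+2 = 22
DOK - RIV - GRN - BRV: 10+13+2 = 25
DOK - QRY - IVY - GRN - BRV: 10+4+5+2 = 21
Cheapest is DOK - RIV - ELM - GRN - BRV at 20 min.
So from DOK the first move is to RIV.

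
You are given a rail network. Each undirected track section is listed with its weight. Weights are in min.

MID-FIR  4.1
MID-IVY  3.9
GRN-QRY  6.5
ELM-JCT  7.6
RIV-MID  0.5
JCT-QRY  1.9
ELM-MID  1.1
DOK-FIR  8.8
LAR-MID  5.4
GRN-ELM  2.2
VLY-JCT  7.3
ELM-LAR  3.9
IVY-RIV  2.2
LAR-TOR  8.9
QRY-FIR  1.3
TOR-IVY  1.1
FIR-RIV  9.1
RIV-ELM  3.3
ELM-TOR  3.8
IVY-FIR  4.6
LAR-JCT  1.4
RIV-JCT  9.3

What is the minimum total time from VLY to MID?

13.7 min

Compare a few routes:
VLY - JCT - LAR - MID: 7.3+1.4+5.4 = 14.1
VLY - JCT - LAR - ELM - MID: 7.3+1.4+3.9+1.1 = 13.7
Cheapest is VLY - JCT - LAR - ELM - MID at 13.7 min.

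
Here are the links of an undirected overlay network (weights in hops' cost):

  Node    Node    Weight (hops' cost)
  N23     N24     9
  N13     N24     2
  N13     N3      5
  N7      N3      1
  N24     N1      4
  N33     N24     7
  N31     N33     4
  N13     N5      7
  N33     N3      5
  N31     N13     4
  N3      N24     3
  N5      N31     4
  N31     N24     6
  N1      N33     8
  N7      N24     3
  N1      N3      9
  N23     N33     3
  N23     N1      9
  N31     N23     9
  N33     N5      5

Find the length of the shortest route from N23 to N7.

9 hops' cost

Enumerating some paths:
N23–N24–N3–N7: 9+3+1 = 13
N23–N33–N24–N7: 3+7+3 = 13
N23–N24–N7: 9+3 = 12
N23–N33–N3–N7: 3+5+1 = 9
Cheapest is N23–N33–N3–N7 at 9 hops' cost.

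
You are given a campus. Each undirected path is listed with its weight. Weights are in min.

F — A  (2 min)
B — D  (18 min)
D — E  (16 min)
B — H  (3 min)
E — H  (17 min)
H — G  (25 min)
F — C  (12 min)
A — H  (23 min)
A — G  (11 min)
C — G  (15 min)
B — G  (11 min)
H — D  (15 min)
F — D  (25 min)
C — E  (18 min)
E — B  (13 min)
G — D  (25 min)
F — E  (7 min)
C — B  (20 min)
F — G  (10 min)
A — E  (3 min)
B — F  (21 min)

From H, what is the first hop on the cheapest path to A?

B

Enumerating some paths:
H–E–A: 17+3 = 20
H–B–E–A: 3+13+3 = 19
H–A: 23 = 23
Cheapest is H–B–E–A at 19 min.
So from H the first move is to B.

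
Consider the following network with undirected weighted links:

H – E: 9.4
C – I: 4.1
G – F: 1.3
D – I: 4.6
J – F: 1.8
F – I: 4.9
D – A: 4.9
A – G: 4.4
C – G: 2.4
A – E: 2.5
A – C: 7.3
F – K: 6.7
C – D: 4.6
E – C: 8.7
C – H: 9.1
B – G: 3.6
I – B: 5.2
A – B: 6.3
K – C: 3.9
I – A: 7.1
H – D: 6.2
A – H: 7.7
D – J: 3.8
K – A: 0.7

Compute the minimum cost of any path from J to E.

10

Enumerating some paths:
J → F → G → A → E: 1.8+1.3+4.4+2.5 = 10
J → D → A → E: 3.8+4.9+2.5 = 11.2
The minimum is 10 via J → F → G → A → E.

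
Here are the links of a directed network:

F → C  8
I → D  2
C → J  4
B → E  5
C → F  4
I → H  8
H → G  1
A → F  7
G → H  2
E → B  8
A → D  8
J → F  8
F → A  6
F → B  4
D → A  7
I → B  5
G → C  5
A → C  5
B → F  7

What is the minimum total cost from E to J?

27

Enumerating some paths:
E–B–F–C–J: 8+7+8+4 = 27
E–B–F–A–C–J: 8+7+6+5+4 = 30
Cheapest is E–B–F–C–J at 27.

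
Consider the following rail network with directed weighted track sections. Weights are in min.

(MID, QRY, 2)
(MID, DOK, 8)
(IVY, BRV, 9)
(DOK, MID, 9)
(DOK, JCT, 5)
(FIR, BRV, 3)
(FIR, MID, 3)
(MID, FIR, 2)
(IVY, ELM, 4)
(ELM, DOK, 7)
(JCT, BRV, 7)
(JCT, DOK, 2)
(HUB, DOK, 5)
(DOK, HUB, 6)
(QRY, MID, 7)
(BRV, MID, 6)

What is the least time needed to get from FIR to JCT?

Settle nodes by increasing distance from FIR:
FIR: 0
BRV: 3  (via FIR)
MID: 3  (via FIR)
QRY: 5  (via MID)
DOK: 11  (via MID)
JCT: 16  (via DOK)
Shortest route: FIR–MID–DOK–JCT = 16 min.

16 min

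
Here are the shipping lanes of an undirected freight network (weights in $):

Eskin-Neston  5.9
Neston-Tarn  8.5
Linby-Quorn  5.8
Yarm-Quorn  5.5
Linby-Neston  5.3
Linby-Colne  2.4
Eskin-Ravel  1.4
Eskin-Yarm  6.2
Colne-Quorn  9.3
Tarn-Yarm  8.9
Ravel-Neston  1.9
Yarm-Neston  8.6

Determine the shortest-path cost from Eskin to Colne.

Running Dijkstra from Eskin:
Eskin: 0
Ravel: 1.4  (via Eskin)
Neston: 3.3  (via Ravel)
Yarm: 6.2  (via Eskin)
Linby: 8.6  (via Neston)
Colne: 11  (via Linby)
Shortest route: Eskin–Ravel–Neston–Linby–Colne = $11.

$11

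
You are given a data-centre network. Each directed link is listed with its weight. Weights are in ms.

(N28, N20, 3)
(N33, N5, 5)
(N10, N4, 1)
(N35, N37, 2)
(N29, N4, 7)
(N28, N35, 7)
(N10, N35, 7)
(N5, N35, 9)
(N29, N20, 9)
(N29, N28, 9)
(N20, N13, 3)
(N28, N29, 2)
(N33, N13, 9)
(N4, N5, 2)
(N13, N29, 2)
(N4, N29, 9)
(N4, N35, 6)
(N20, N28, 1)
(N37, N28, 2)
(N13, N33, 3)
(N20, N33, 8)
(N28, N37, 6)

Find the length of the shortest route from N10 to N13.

Enumerating some paths:
N10–N4–N29–N28–N20–N13: 1+9+9+3+3 = 25
N10–N4–N5–N35–N37–N28–N20–N13: 1+2+9+2+2+3+3 = 22
N10–N35–N37–N28–N20–N13: 7+2+2+3+3 = 17
N10–N4–N29–N20–N13: 1+9+9+3 = 22
The minimum is 17 ms via N10–N35–N37–N28–N20–N13.

17 ms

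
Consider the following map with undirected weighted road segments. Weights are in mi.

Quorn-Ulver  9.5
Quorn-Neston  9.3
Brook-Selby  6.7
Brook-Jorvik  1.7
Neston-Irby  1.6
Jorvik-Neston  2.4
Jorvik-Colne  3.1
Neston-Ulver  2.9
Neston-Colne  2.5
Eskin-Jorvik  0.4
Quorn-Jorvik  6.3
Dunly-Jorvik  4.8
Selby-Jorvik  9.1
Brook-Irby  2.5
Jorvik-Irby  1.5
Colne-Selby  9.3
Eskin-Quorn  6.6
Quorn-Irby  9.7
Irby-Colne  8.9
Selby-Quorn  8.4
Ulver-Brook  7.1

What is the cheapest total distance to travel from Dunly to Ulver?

10.1 mi

Enumerating some paths:
Dunly → Jorvik → Irby → Neston → Ulver: 4.8+1.5+1.6+2.9 = 10.8
Dunly → Jorvik → Colne → Neston → Ulver: 4.8+3.1+2.5+2.9 = 13.3
Dunly → Jorvik → Neston → Ulver: 4.8+2.4+2.9 = 10.1
Cheapest is Dunly → Jorvik → Neston → Ulver at 10.1 mi.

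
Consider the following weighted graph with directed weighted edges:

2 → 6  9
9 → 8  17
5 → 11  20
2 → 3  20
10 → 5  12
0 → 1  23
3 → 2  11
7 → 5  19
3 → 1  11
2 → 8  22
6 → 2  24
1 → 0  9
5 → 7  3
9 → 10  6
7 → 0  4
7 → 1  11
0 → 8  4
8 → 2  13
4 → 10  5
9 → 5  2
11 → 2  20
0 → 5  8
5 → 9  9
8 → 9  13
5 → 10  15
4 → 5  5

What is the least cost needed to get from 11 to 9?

Running Dijkstra from 11:
11: 0
2: 20  (via 11)
6: 29  (via 2)
3: 40  (via 2)
8: 42  (via 2)
1: 51  (via 3)
9: 55  (via 8)
Shortest route: 11–2–8–9 = 55.

55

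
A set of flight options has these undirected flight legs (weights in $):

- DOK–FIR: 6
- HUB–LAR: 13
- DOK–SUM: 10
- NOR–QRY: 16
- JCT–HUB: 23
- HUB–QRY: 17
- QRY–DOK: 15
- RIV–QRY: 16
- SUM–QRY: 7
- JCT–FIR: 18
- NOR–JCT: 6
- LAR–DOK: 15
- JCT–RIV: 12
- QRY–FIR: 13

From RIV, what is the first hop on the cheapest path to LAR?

Compare a few routes:
RIV–QRY–DOK–LAR: 16+15+15 = 46
RIV–QRY–SUM–DOK–LAR: 16+7+10+15 = 48
Cheapest is RIV–QRY–DOK–LAR at $46.
So from RIV the first move is to QRY.

QRY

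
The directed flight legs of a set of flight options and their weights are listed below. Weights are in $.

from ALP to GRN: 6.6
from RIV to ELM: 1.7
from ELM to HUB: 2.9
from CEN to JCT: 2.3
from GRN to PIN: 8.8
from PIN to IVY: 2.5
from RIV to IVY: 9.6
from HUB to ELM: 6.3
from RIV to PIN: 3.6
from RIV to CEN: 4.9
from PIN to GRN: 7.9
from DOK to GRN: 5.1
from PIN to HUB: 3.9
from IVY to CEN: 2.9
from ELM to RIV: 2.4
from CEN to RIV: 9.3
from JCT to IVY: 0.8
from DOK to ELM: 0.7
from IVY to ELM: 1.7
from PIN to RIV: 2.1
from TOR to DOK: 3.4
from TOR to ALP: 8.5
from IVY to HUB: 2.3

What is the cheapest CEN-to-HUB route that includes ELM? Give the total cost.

$7.7

Best CEN to ELM: CEN → JCT → IVY → ELM costing 4.8
Shortest ELM→HUB: ELM → HUB = 2.9
Total via ELM: 4.8 + 2.9 = $7.7.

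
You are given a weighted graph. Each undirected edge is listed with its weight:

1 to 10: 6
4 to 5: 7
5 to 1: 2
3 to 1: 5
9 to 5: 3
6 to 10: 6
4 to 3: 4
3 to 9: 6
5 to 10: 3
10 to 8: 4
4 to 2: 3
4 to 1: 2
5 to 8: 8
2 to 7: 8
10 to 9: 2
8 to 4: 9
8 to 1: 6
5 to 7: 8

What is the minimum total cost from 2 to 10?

Shortest distances from 2:
2: 0
4: 3  (via 2)
1: 5  (via 4)
3: 7  (via 4)
5: 7  (via 1)
7: 8  (via 2)
9: 10  (via 5)
10: 10  (via 5)
Shortest route: 2 → 4 → 1 → 5 → 10 = 10.

10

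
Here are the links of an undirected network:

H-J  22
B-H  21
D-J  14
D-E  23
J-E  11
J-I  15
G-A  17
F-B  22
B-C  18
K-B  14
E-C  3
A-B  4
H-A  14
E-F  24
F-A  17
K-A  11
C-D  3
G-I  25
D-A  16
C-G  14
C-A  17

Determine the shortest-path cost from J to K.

Enumerating some paths:
J–E–C–A–K: 11+3+17+11 = 42
J–E–C–D–A–K: 11+3+3+16+11 = 44
J–D–A–K: 14+16+11 = 41
Cheapest is J–D–A–K at 41.

41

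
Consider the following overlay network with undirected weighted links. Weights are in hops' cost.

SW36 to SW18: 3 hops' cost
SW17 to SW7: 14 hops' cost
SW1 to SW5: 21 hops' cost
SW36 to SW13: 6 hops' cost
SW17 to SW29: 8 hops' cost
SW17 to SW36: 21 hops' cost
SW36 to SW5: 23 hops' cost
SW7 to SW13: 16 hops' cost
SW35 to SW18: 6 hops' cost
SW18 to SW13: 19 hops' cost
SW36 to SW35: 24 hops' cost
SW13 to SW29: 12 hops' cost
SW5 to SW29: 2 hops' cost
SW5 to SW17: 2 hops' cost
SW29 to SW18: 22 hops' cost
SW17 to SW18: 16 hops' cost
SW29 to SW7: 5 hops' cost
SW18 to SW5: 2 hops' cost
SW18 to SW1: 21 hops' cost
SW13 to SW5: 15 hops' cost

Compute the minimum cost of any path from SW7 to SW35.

Settle nodes by increasing distance from SW7:
SW7: 0
SW29: 5  (via SW7)
SW5: 7  (via SW29)
SW17: 9  (via SW5)
SW18: 9  (via SW5)
SW36: 12  (via SW18)
SW35: 15  (via SW18)
Shortest route: SW7 → SW29 → SW5 → SW18 → SW35 = 15 hops' cost.

15 hops' cost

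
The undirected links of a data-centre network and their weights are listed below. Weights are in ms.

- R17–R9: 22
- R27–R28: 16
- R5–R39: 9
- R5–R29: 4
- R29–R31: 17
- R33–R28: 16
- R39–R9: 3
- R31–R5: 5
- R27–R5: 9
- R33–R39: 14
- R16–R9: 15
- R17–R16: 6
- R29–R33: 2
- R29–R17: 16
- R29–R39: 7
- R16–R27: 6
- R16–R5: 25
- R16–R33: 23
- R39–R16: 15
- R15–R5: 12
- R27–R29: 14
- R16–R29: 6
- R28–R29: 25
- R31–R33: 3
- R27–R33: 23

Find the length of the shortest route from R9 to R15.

24 ms

Settle nodes by increasing distance from R9:
R9: 0
R39: 3  (via R9)
R29: 10  (via R39)
R5: 12  (via R39)
R33: 12  (via R29)
R16: 15  (via R9)
R31: 15  (via R33)
R27: 21  (via R5)
R17: 21  (via R16)
R15: 24  (via R5)
Shortest route: R9–R39–R5–R15 = 24 ms.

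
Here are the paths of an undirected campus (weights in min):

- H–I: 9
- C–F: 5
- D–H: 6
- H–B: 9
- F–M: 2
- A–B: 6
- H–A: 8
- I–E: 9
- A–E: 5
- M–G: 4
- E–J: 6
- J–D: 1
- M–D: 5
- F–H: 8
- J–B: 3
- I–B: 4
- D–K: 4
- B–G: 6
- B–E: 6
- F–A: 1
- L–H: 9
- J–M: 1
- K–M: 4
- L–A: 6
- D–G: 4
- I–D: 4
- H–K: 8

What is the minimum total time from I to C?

Enumerating some paths:
I–B–A–F–C: 4+6+1+5 = 16
I–D–M–F–C: 4+5+2+5 = 16
I–D–J–M–F–C: 4+1+1+2+5 = 13
I–B–J–M–F–C: 4+3+1+2+5 = 15
Cheapest is I–D–J–M–F–C at 13 min.

13 min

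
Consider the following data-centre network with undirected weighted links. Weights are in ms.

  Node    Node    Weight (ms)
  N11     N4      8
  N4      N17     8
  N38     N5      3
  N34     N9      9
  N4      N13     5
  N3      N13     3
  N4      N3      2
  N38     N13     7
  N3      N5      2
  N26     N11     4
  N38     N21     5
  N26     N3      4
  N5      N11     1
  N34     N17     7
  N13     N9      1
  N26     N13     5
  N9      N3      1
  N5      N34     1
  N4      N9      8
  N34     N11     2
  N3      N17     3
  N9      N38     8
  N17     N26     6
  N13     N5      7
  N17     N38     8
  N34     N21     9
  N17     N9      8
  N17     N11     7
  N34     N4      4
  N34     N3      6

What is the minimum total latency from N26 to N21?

Running Dijkstra from N26:
N26: 0
N11: 4  (via N26)
N3: 4  (via N26)
N9: 5  (via N3)
N5: 5  (via N11)
N13: 5  (via N26)
N17: 6  (via N26)
N4: 6  (via N3)
N34: 6  (via N11)
N38: 8  (via N5)
N21: 13  (via N38)
Shortest route: N26–N11–N5–N38–N21 = 13 ms.

13 ms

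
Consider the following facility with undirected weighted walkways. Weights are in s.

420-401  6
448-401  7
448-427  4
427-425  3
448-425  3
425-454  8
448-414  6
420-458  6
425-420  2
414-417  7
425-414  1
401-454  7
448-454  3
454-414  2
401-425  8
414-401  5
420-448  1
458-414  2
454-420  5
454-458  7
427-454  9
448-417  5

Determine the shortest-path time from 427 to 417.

9 s

Compare a few routes:
427 → 448 → 417: 4+5 = 9
427 → 425 → 414 → 417: 3+1+7 = 11
427 → 425 → 420 → 448 → 417: 3+2+1+5 = 11
The minimum is 9 s via 427 → 448 → 417.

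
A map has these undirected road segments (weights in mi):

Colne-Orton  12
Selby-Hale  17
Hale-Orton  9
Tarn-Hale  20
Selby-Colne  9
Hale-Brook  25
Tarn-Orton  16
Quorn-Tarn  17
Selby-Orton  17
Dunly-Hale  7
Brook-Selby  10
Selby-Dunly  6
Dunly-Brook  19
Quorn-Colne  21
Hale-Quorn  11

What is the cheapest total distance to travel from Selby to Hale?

13 mi

Candidate routes:
Selby–Orton–Hale: 17+9 = 26
Selby–Hale: 17 = 17
Selby–Dunly–Hale: 6+7 = 13
Cheapest is Selby–Dunly–Hale at 13 mi.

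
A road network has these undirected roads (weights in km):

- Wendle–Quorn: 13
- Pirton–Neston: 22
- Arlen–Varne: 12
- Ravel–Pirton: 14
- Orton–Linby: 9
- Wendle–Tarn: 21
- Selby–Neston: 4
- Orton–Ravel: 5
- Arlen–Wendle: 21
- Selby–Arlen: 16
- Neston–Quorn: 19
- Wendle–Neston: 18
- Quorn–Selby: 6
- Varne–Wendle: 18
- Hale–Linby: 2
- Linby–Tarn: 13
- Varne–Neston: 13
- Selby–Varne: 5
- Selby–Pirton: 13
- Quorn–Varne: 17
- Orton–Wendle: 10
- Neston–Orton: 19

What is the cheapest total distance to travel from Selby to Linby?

Candidate routes:
Selby → Neston → Orton → Linby: 4+19+9 = 32
Selby → Quorn → Wendle → Orton → Linby: 6+13+10+9 = 38
The minimum is 32 km via Selby → Neston → Orton → Linby.

32 km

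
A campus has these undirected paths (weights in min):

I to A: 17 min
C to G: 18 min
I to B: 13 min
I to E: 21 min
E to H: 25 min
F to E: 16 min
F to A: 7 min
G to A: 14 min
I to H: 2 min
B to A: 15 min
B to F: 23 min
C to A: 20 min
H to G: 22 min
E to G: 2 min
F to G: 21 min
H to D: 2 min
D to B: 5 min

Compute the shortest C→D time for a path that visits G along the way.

Best C to G: C–G costing 18
Shortest G→D: G–H–D = 24
Total via G: 18 + 24 = 42 min.

42 min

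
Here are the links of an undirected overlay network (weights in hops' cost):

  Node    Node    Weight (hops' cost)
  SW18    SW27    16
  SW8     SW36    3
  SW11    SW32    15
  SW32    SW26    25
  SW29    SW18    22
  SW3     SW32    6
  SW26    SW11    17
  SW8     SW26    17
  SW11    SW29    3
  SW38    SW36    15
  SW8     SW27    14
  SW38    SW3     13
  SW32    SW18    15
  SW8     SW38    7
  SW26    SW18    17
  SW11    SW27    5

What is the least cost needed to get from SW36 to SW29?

Compare a few routes:
SW36–SW8–SW27–SW11–SW29: 3+14+5+3 = 25
SW36–SW8–SW26–SW11–SW29: 3+17+17+3 = 40
SW36–SW38–SW8–SW27–SW11–SW29: 15+7+14+5+3 = 44
The minimum is 25 hops' cost via SW36–SW8–SW27–SW11–SW29.

25 hops' cost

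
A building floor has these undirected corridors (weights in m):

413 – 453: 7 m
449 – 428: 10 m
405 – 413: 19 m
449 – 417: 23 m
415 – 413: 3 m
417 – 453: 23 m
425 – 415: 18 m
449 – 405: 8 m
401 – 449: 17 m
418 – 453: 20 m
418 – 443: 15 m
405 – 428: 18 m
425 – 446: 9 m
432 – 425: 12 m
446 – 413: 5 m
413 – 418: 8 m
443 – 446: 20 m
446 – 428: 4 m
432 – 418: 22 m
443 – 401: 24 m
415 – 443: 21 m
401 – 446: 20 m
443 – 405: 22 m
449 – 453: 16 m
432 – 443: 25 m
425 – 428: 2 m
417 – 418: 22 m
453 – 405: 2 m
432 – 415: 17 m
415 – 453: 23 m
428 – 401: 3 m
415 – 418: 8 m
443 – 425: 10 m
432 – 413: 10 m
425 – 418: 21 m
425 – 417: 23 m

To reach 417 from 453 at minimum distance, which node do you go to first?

Compare a few routes:
453 → 413 → 418 → 417: 7+8+22 = 37
453 → 417: 23 = 23
453 → 405 → 449 → 417: 2+8+23 = 33
The minimum is 23 m via 453 → 417.
So from 453 the first move is to 417.

417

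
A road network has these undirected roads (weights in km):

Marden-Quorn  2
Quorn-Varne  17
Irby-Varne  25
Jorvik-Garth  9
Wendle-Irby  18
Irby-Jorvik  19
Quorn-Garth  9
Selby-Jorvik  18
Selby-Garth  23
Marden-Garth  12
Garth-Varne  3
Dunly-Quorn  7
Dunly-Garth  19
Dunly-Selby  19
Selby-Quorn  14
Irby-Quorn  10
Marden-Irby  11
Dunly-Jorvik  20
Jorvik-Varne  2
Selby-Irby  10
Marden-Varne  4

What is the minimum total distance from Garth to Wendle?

Compare a few routes:
Garth–Quorn–Marden–Irby–Wendle: 9+2+11+18 = 40
Garth–Varne–Marden–Irby–Wendle: 3+4+11+18 = 36
Garth–Varne–Marden–Quorn–Irby–Wendle: 3+4+2+10+18 = 37
Garth–Quorn–Irby–Wendle: 9+10+18 = 37
The minimum is 36 km via Garth–Varne–Marden–Irby–Wendle.

36 km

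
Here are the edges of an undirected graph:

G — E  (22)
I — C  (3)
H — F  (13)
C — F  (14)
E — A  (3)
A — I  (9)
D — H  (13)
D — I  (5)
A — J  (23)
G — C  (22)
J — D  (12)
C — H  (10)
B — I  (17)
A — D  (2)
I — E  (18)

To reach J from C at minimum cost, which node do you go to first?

Candidate routes:
C–I–D–A–J: 3+5+2+23 = 33
C–I–A–D–J: 3+9+2+12 = 26
C–I–D–J: 3+5+12 = 20
Cheapest is C–I–D–J at 20.
So from C the first move is to I.

I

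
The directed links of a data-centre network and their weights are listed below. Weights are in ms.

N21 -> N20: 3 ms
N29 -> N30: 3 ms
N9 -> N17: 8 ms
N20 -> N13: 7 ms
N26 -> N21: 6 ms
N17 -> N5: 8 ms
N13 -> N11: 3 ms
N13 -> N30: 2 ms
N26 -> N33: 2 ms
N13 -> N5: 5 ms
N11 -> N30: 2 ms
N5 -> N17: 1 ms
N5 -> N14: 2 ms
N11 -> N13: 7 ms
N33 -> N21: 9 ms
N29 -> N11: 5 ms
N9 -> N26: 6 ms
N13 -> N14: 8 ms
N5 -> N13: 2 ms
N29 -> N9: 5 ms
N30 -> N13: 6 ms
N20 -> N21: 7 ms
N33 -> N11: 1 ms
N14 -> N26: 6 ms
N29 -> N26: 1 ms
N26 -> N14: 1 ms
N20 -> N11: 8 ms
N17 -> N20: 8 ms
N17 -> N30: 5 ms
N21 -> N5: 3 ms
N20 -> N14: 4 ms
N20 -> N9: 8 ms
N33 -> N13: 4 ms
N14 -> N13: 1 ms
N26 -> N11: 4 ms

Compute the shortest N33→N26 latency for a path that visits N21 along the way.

20 ms

Shortest N33→N21: N33 → N21 = 9
Best N21 to N26: N21 → N5 → N14 → N26 costing 11
Total via N21: 9 + 11 = 20 ms.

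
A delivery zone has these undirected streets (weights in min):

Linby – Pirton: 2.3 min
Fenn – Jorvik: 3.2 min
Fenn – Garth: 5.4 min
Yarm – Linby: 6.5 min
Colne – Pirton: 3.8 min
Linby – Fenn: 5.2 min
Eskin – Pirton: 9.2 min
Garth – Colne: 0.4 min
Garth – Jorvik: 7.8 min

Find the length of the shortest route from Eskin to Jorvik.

Candidate routes:
Eskin - Pirton - Linby - Fenn - Jorvik: 9.2+2.3+5.2+3.2 = 19.9
Eskin - Pirton - Colne - Garth - Fenn - Jorvik: 9.2+3.8+0.4+5.4+3.2 = 22
Eskin - Pirton - Colne - Garth - Jorvik: 9.2+3.8+0.4+7.8 = 21.2
The minimum is 19.9 min via Eskin - Pirton - Linby - Fenn - Jorvik.

19.9 min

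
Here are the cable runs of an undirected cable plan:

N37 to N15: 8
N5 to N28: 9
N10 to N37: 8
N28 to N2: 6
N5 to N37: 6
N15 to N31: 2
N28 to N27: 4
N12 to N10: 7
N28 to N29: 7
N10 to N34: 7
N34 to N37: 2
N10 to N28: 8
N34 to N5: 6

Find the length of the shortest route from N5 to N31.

16

Shortest distances from N5:
N5: 0
N37: 6  (via N5)
N34: 6  (via N5)
N28: 9  (via N5)
N10: 13  (via N34)
N27: 13  (via N28)
N15: 14  (via N37)
N2: 15  (via N28)
N31: 16  (via N15)
Shortest route: N5–N37–N15–N31 = 16.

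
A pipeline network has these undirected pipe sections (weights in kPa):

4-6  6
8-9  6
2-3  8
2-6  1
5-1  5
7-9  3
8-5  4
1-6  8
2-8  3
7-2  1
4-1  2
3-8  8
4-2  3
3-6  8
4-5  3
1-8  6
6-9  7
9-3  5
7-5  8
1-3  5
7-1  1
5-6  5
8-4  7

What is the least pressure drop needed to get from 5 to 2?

6 kPa

Compare a few routes:
5 → 8 → 2: 4+3 = 7
5 → 4 → 1 → 7 → 2: 3+2+1+1 = 7
5 → 4 → 2: 3+3 = 6
5 → 1 → 7 → 2: 5+1+1 = 7
Cheapest is 5 → 4 → 2 at 6 kPa.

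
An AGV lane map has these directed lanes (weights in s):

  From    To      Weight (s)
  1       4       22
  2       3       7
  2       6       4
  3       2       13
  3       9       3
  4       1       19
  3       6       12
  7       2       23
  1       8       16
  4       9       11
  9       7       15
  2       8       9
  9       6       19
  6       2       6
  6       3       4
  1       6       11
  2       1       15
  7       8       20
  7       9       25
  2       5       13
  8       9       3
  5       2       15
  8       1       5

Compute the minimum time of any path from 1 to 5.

30 s

Enumerating some paths:
1 - 6 - 2 - 5: 11+6+13 = 30
1 - 8 - 9 - 6 - 2 - 5: 16+3+19+6+13 = 57
1 - 6 - 3 - 2 - 5: 11+4+13+13 = 41
Cheapest is 1 - 6 - 2 - 5 at 30 s.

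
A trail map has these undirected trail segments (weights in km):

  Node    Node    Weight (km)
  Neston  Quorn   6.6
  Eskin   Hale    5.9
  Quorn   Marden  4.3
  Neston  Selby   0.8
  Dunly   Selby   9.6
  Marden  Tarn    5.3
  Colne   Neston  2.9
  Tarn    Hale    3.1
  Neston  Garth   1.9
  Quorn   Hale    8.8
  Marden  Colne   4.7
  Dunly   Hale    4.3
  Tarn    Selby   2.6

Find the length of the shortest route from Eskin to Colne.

Enumerating some paths:
Eskin → Hale → Tarn → Marden → Colne: 5.9+3.1+5.3+4.7 = 19
Eskin → Hale → Dunly → Selby → Neston → Colne: 5.9+4.3+9.6+0.8+2.9 = 23.5
Eskin → Hale → Tarn → Selby → Neston → Colne: 5.9+3.1+2.6+0.8+2.9 = 15.3
Cheapest is Eskin → Hale → Tarn → Selby → Neston → Colne at 15.3 km.

15.3 km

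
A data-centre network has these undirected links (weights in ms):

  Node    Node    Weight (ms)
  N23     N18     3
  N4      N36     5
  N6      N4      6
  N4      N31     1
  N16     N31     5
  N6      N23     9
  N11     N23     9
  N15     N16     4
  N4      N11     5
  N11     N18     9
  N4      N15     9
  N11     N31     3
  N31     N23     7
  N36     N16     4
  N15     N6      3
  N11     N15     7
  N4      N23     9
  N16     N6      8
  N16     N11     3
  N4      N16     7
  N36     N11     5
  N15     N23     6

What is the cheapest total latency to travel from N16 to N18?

Running Dijkstra from N16:
N16: 0
N11: 3  (via N16)
N15: 4  (via N16)
N36: 4  (via N16)
N31: 5  (via N16)
N4: 6  (via N31)
N6: 7  (via N15)
N23: 10  (via N15)
N18: 12  (via N11)
Shortest route: N16–N11–N18 = 12 ms.

12 ms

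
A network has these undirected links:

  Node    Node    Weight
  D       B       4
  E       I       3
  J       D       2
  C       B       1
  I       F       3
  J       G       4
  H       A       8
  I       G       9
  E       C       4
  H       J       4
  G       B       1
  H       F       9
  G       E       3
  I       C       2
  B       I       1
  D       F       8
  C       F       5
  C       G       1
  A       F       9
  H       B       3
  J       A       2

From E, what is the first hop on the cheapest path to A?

G

Enumerating some paths:
E → I → B → G → J → A: 3+1+1+4+2 = 11
E → C → G → J → A: 4+1+4+2 = 11
E → G → J → A: 3+4+2 = 9
Cheapest is E → G → J → A at 9.
So from E the first move is to G.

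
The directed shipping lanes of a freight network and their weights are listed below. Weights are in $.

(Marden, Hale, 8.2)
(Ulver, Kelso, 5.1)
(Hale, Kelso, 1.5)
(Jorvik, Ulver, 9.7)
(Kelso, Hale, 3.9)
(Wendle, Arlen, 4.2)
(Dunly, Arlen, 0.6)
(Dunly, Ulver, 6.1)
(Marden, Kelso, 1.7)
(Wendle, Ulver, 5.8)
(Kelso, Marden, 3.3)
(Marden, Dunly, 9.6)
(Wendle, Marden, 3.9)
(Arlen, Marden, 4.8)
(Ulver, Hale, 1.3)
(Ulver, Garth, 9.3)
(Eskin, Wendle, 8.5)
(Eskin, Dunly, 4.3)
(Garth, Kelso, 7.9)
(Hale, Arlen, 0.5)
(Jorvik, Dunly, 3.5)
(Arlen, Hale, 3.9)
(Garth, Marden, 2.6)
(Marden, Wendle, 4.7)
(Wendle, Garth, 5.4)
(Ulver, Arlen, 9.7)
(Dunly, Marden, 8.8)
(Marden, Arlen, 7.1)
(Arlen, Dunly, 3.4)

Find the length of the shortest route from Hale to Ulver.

Compare a few routes:
Hale → Arlen → Marden → Wendle → Ulver: 0.5+4.8+4.7+5.8 = 15.8
Hale → Kelso → Marden → Wendle → Ulver: 1.5+3.3+4.7+5.8 = 15.3
Hale → Arlen → Dunly → Ulver: 0.5+3.4+6.1 = 10
Cheapest is Hale → Arlen → Dunly → Ulver at $10.

$10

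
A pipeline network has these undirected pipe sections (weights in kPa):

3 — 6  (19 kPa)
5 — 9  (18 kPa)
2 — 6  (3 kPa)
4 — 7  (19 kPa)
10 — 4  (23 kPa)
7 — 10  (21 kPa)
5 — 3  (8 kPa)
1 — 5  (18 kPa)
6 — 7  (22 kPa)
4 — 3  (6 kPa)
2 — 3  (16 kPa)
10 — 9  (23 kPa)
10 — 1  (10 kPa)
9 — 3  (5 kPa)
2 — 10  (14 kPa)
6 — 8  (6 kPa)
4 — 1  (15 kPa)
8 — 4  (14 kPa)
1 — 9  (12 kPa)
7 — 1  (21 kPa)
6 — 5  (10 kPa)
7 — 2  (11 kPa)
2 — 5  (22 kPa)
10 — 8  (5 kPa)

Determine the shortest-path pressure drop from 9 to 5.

Enumerating some paths:
9 → 5: 18 = 18
9 → 3 → 5: 5+8 = 13
Cheapest is 9 → 3 → 5 at 13 kPa.

13 kPa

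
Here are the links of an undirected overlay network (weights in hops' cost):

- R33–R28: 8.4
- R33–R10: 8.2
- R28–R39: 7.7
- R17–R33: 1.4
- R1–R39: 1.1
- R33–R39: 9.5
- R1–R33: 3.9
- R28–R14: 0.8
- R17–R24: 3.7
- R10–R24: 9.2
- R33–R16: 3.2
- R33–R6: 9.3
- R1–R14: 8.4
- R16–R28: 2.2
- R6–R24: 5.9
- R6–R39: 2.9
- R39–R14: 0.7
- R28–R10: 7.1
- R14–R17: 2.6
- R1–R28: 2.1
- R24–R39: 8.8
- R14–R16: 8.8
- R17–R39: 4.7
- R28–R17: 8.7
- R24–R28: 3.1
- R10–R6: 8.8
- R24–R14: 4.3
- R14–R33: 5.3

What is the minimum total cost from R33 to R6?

Running Dijkstra from R33:
R33: 0
R17: 1.4  (via R33)
R16: 3.2  (via R33)
R1: 3.9  (via R33)
R14: 4  (via R17)
R39: 4.7  (via R14)
R28: 4.8  (via R14)
R24: 5.1  (via R17)
R6: 7.6  (via R39)
Shortest route: R33–R17–R14–R39–R6 = 7.6 hops' cost.

7.6 hops' cost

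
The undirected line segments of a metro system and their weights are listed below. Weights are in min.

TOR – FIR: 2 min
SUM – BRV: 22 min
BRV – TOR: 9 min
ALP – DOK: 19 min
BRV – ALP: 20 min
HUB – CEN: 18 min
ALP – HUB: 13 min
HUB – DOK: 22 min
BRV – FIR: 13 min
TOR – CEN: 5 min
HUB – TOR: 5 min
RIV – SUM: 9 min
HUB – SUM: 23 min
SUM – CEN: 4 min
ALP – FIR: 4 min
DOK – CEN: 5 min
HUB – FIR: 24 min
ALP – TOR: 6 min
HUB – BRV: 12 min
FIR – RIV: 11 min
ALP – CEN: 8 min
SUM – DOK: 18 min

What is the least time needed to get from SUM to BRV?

18 min

Settle nodes by increasing distance from SUM:
SUM: 0
CEN: 4  (via SUM)
TOR: 9  (via CEN)
RIV: 9  (via SUM)
DOK: 9  (via CEN)
FIR: 11  (via TOR)
ALP: 12  (via CEN)
HUB: 14  (via TOR)
BRV: 18  (via TOR)
Shortest route: SUM → CEN → TOR → BRV = 18 min.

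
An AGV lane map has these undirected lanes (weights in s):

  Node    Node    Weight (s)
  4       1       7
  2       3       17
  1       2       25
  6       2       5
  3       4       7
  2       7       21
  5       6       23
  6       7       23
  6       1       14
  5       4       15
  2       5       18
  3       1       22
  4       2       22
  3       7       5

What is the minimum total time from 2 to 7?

Candidate routes:
2–7: 21 = 21
2–3–7: 17+5 = 22
Cheapest is 2–7 at 21 s.

21 s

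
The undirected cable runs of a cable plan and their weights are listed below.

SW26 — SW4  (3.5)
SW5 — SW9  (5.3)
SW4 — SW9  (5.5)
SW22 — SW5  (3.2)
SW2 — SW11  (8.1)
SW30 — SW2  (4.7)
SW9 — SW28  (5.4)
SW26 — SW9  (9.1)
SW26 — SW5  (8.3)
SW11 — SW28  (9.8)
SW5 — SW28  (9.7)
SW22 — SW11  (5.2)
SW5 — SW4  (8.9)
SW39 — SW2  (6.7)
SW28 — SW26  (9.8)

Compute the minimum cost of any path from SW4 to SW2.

Running Dijkstra from SW4:
SW4: 0
SW26: 3.5  (via SW4)
SW9: 5.5  (via SW4)
SW5: 8.9  (via SW4)
SW28: 10.9  (via SW9)
SW22: 12.1  (via SW5)
SW11: 17.3  (via SW22)
SW2: 25.4  (via SW11)
Shortest route: SW4–SW5–SW22–SW11–SW2 = 25.4.

25.4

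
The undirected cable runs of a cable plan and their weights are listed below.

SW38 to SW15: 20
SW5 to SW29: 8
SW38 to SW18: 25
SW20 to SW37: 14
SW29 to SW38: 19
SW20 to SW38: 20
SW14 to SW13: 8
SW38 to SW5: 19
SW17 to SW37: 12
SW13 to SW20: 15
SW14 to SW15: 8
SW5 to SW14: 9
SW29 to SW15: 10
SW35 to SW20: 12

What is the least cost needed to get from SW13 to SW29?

Compare a few routes:
SW13–SW14–SW15–SW29: 8+8+10 = 26
SW13–SW20–SW38–SW29: 15+20+19 = 54
SW13–SW14–SW5–SW29: 8+9+8 = 25
SW13–SW14–SW15–SW38–SW29: 8+8+20+19 = 55
Cheapest is SW13–SW14–SW5–SW29 at 25.

25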